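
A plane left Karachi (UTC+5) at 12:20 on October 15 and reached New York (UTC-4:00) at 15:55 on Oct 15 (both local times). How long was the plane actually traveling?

12 hours 35 minutes

Departure in UTC: 12:20 − 5:00 = 07:20 on Oct 15.
Arrival in UTC: 15:55 + 4:00 = 19:55 on Oct 15.
Elapsed = 19:55 − 07:20 = 12 hours 35 minutes.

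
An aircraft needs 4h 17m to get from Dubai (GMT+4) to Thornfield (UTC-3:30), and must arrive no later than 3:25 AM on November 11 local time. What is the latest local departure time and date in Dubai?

6:38 AM on Nov 11

Target arrival in UTC: 3:25 AM + 3:30 = 6:55 AM on Nov 11.
Subtract 4 hours 17 minutes → departure 2:38 AM UTC on Nov 11.
Dubai is UTC+4:00: 2:38 AM + 4:00 = 6:38 AM on Nov 11.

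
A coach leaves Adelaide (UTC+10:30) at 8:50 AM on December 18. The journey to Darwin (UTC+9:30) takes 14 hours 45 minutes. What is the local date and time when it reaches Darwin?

10:35 PM on December 18

Convert departure to UTC: 8:50 AM − 10:30 = 10:20 PM UTC on Dec 17.
Add 14 hours 45 minutes travel time → 1:05 PM UTC (Dec 18).
Darwin is UTC+9:30, so local arrival = 1:05 PM + 9:30 = 10:35 PM on Dec 18.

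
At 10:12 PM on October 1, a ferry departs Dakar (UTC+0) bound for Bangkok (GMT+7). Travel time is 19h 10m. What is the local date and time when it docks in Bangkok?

12:22 AM on October 3

Dakar is at UTC+0, so departure is already 10:12 PM UTC on Oct 1.
Add 19 hours 10 minutes travel time → 5:22 PM UTC (Oct 2).
Bangkok is UTC+7:00, so local arrival = 5:22 PM + 7:00 = 12:22 AM on Oct 3.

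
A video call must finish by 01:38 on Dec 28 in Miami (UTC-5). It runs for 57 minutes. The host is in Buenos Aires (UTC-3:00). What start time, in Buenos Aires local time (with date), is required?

02:41 on Dec 28

Target end time in UTC: 01:38 + 5:00 = 06:38 on Dec 28.
Subtract 57 minutes → start 05:41 UTC on Dec 28.
Buenos Aires is UTC−3:00: 05:41 − 3:00 = 02:41 on Dec 28.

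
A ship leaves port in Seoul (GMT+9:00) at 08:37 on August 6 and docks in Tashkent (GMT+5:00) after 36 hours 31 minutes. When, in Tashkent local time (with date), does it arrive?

Convert departure to UTC: 08:37 − 9:00 = 23:37 UTC on Aug 5.
Add 36 hours and 31 minutes travel time → 12:08 UTC (Aug 7).
Tashkent is UTC+5:00, so local arrival = 12:08 + 5:00 = 17:08 on Aug 7.

17:08 on Aug 7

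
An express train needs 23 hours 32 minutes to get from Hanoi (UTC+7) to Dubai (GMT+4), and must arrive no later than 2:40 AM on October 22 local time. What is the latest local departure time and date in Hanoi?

6:08 AM on October 21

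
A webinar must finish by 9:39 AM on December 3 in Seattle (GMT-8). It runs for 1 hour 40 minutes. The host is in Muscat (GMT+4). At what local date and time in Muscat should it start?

7:59 PM on December 3

Target end time in UTC: 9:39 AM + 8:00 = 5:39 PM on Dec 3.
Subtract 1 hour 40 minutes → start 3:59 PM UTC on Dec 3.
Muscat is UTC+4:00: 3:59 PM + 4:00 = 7:59 PM on Dec 3.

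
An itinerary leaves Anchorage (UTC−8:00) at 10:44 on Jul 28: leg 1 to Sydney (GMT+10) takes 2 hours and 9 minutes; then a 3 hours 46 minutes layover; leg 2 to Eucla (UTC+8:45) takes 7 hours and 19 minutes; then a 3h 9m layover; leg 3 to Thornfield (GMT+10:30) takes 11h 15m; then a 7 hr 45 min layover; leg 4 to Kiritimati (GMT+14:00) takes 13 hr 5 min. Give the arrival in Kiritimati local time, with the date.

Convert departure to UTC: 10:44 + 8:00 = 18:44 UTC on Jul 28.
Add 2 hours 9 minutes leg 1 → 20:53 UTC.
Add 3 hours 46 minutes layover in Sydney → 00:39 UTC (Jul 29).
Add 7 hours and 19 minutes leg 2 → 07:58 UTC.
Add 3 hours 9 minutes layover in Eucla → 11:07 UTC.
Add 11 hours and 15 minutes leg 3 → 22:22 UTC.
Add 7 hours 45 minutes layover in Thornfield → 06:07 UTC (Jul 30).
Add 13 hours and 5 minutes leg 4 → 19:12 UTC.
Kiritimati is UTC+14:00, so local arrival = 19:12 + 14:00 = 09:12 on Jul 31.

09:12 on July 31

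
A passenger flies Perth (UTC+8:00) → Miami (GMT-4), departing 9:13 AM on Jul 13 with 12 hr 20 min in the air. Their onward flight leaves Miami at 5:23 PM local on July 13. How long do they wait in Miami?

Convert departure to UTC: 9:13 AM − 8:00 = 1:13 AM UTC on Jul 13.
Add 12 hours and 20 minutes flight time → 1:33 PM UTC.
Miami is UTC−4:00, so local arrival = 1:33 PM − 4:00 = 9:33 AM on Jul 13.
Layover = 5:23 PM − 9:33 AM = 7 hours 50 minutes.

7 hours 50 minutes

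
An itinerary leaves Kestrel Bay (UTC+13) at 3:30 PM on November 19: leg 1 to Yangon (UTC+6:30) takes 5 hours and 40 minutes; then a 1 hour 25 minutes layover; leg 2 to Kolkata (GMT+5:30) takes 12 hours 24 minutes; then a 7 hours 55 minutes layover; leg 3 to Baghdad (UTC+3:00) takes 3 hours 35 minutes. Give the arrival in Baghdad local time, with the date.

Convert departure to UTC: 3:30 PM − 13:00 = 2:30 AM UTC on Nov 19.
Add 5 hours 40 minutes leg 1 → 8:10 AM UTC.
Add 1 hour 25 minutes layover in Yangon → 9:35 AM UTC.
Add 12 hours and 24 minutes leg 2 → 9:59 PM UTC.
Add 7 hours and 55 minutes layover in Kolkata → 5:54 AM UTC (Nov 20).
Add 3 hours and 35 minutes leg 3 → 9:29 AM UTC.
Baghdad is UTC+3:00, so local arrival = 9:29 AM + 3:00 = 12:29 PM on Nov 20.

12:29 PM on Nov 20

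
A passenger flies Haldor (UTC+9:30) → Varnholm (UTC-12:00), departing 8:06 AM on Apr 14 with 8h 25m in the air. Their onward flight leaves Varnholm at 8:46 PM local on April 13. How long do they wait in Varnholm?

1 hour 45 minutes

Convert departure to UTC: 8:06 AM − 9:30 = 10:36 PM UTC on Apr 13.
Add 8 hours and 25 minutes flight time → 7:01 AM UTC (Apr 14).
Varnholm is UTC−12:00, so local arrival = 7:01 AM − 12:00 = 7:01 PM on Apr 13.
Layover = 8:46 PM − 7:01 PM = 1 hour 45 minutes.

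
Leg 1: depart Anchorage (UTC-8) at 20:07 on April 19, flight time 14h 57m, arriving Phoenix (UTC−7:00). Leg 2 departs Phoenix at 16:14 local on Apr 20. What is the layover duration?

4 hours 10 minutes

Convert departure to UTC: 20:07 + 8:00 = 04:07 UTC on Apr 20.
Add 14 hours 57 minutes flight time → 19:04 UTC.
Phoenix is UTC−7:00, so local arrival = 19:04 − 7:00 = 12:04 on Apr 20.
Layover = 16:14 − 12:04 = 4 hours 10 minutes.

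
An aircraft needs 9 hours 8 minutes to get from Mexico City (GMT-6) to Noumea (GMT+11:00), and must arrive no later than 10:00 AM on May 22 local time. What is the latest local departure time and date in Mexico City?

7:52 AM on May 21

Target arrival in UTC: 10:00 AM − 11:00 = 11:00 PM on May 21.
Subtract 9 hours and 8 minutes → departure 1:52 PM UTC on May 21.
Mexico City is UTC−6:00: 1:52 PM − 6:00 = 7:52 AM on May 21.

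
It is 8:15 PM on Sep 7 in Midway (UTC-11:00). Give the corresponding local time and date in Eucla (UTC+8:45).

4:00 PM on Sep 8

Eucla is 19:45 ahead of Midway.
Shift by the zone difference: 8:15 PM + 19:45 = 4:00 PM on Sep 8 in Eucla.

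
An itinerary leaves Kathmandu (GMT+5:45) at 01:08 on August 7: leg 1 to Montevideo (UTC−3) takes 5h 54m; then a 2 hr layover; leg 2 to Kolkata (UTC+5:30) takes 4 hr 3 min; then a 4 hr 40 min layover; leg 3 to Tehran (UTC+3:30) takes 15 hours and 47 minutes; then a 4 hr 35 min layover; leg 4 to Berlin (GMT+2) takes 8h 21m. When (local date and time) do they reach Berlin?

Convert departure to UTC: 01:08 − 5:45 = 19:23 UTC on Aug 6.
Add 5 hours 54 minutes leg 1 → 01:17 UTC (Aug 7).
Add 2 hours layover in Montevideo → 03:17 UTC.
Add 4 hours and 3 minutes leg 2 → 07:20 UTC.
Add 4 hours 40 minutes layover in Kolkata → 12:00 UTC.
Add 15 hours and 47 minutes leg 3 → 03:47 UTC (Aug 8).
Add 4 hours and 35 minutes layover in Tehran → 08:22 UTC.
Add 8 hours and 21 minutes leg 4 → 16:43 UTC.
Berlin is UTC+2:00, so local arrival = 16:43 + 2:00 = 18:43 on Aug 8.

18:43 on August 8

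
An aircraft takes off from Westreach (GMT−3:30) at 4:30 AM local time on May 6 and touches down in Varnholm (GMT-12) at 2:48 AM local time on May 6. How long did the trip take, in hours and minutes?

Varnholm is 8:30 behind Westreach.
Clock-face elapsed time (ignoring zones) is −1 hour 42 minutes.
Actual elapsed = −1 hour 42 minutes + 8:30 = 6 hours 48 minutes.

6 hours 48 minutes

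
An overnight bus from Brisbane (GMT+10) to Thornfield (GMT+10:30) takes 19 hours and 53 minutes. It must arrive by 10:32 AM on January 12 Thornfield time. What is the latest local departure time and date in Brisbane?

Target arrival in UTC: 10:32 AM − 10:30 = 12:02 AM on Jan 12.
Subtract 19 hours 53 minutes → departure 4:09 AM UTC on Jan 11.
Brisbane is UTC+10:00: 4:09 AM + 10:00 = 2:09 PM on Jan 11.

2:09 PM on January 11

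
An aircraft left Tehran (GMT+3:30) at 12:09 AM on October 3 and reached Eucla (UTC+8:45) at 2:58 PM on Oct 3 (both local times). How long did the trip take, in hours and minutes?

Departure in UTC: 12:09 AM − 3:30 = 8:39 PM on Oct 2.
Arrival in UTC: 2:58 PM − 8:45 = 6:13 AM on Oct 3.
Elapsed = 6:13 AM − 8:39 PM (+1 day) = 9 hours 34 minutes.

9 hours 34 minutes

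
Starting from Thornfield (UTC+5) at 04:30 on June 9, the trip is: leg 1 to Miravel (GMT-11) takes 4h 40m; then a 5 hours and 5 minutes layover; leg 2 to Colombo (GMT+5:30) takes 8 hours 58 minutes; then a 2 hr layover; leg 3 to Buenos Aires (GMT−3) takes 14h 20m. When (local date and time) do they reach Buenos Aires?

07:33 on June 10

Convert departure to UTC: 04:30 − 5:00 = 23:30 UTC on Jun 8.
Add 4 hours 40 minutes leg 1 → 04:10 UTC (Jun 9).
Add 5 hours and 5 minutes layover in Miravel → 09:15 UTC.
Add 8 hours 58 minutes leg 2 → 18:13 UTC.
Add 2 hours layover in Colombo → 20:13 UTC.
Add 14 hours and 20 minutes leg 3 → 10:33 UTC (Jun 10).
Buenos Aires is UTC−3:00, so local arrival = 10:33 − 3:00 = 07:33 on Jun 10.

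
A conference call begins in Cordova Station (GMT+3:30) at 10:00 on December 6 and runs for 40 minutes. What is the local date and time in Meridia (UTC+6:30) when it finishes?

Convert start to UTC: 10:00 − 3:30 = 06:30 UTC on Dec 6.
Add 40 minutes duration → 07:10 UTC.
Meridia is UTC+6:30, so local end time = 07:10 + 6:30 = 13:40 on Dec 6.

13:40 on December 6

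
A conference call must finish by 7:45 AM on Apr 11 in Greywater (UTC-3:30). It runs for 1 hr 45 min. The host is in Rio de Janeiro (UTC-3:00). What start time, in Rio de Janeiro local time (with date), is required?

6:30 AM on April 11

Target end time in UTC: 7:45 AM + 3:30 = 11:15 AM on Apr 11.
Subtract 1 hour 45 minutes → start 9:30 AM UTC on Apr 11.
Rio de Janeiro is UTC−3:00: 9:30 AM − 3:00 = 6:30 AM on Apr 11.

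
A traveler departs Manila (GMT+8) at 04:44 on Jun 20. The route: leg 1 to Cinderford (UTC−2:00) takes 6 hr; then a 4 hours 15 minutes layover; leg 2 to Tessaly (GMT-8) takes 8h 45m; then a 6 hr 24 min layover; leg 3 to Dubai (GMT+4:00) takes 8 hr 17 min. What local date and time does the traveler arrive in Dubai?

10:25 on Jun 21

Convert departure to UTC: 04:44 − 8:00 = 20:44 UTC on Jun 19.
Add 6 hours leg 1 → 02:44 UTC (Jun 20).
Add 4 hours and 15 minutes layover in Cinderford → 06:59 UTC.
Add 8 hours and 45 minutes leg 2 → 15:44 UTC.
Add 6 hours and 24 minutes layover in Tessaly → 22:08 UTC.
Add 8 hours and 17 minutes leg 3 → 06:25 UTC (Jun 21).
Dubai is UTC+4:00, so local arrival = 06:25 + 4:00 = 10:25 on Jun 21.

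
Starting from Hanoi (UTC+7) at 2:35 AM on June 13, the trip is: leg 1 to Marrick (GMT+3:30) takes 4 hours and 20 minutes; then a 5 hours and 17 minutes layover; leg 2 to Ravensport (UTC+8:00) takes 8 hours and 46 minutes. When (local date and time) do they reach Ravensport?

9:58 PM on Jun 13

Convert departure to UTC: 2:35 AM − 7:00 = 7:35 PM UTC on Jun 12.
Add 4 hours 20 minutes leg 1 → 11:55 PM UTC.
Add 5 hours 17 minutes layover in Marrick → 5:12 AM UTC (Jun 13).
Add 8 hours 46 minutes leg 2 → 1:58 PM UTC.
Ravensport is UTC+8:00, so local arrival = 1:58 PM + 8:00 = 9:58 PM on Jun 13.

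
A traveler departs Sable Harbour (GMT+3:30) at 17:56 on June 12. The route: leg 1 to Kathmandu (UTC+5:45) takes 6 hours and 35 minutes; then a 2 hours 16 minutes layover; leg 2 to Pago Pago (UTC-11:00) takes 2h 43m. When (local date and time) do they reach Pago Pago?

15:00 on June 12

Convert departure to UTC: 17:56 − 3:30 = 14:26 UTC on Jun 12.
Add 6 hours and 35 minutes leg 1 → 21:01 UTC.
Add 2 hours 16 minutes layover in Kathmandu → 23:17 UTC.
Add 2 hours 43 minutes leg 2 → 02:00 UTC (Jun 13).
Pago Pago is UTC−11:00, so local arrival = 02:00 − 11:00 = 15:00 on Jun 12.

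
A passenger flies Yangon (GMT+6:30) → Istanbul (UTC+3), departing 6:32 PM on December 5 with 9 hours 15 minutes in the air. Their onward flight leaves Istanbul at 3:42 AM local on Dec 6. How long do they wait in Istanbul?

3 hours 25 minutes

Convert departure to UTC: 6:32 PM − 6:30 = 12:02 PM UTC on Dec 5.
Add 9 hours and 15 minutes flight time → 9:17 PM UTC.
Istanbul is UTC+3:00, so local arrival = 9:17 PM + 3:00 = 12:17 AM on Dec 6.
Layover = 3:42 AM − 12:17 AM = 3 hours 25 minutes.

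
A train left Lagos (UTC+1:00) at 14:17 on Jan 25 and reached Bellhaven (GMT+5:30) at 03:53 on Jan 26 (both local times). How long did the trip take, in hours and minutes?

9 hours 6 minutes

Departure in UTC: 14:17 − 1:00 = 13:17 on Jan 25.
Arrival in UTC: 03:53 − 5:30 = 22:23 on Jan 25.
Elapsed = 22:23 − 13:17 = 9 hours 6 minutes.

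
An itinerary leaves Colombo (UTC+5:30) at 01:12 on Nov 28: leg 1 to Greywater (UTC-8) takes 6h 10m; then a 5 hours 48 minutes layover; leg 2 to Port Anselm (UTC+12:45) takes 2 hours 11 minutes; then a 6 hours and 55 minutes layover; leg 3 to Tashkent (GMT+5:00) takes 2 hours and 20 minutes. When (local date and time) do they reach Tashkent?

Convert departure to UTC: 01:12 − 5:30 = 19:42 UTC on Nov 27.
Add 6 hours and 10 minutes leg 1 → 01:52 UTC (Nov 28).
Add 5 hours and 48 minutes layover in Greywater → 07:40 UTC.
Add 2 hours and 11 minutes leg 2 → 09:51 UTC.
Add 6 hours and 55 minutes layover in Port Anselm → 16:46 UTC.
Add 2 hours and 20 minutes leg 3 → 19:06 UTC.
Tashkent is UTC+5:00, so local arrival = 19:06 + 5:00 = 00:06 on Nov 29.

00:06 on November 29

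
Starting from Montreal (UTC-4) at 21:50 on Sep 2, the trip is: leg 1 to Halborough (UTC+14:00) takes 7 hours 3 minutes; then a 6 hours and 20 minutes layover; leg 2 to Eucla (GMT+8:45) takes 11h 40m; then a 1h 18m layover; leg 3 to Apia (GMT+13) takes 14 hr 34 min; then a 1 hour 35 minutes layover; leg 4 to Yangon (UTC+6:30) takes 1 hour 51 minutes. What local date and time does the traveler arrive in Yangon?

04:41 on Sep 5

Convert departure to UTC: 21:50 + 4:00 = 01:50 UTC on Sep 3.
Add 7 hours 3 minutes leg 1 → 08:53 UTC.
Add 6 hours 20 minutes layover in Halborough → 15:13 UTC.
Add 11 hours and 40 minutes leg 2 → 02:53 UTC (Sep 4).
Add 1 hour 18 minutes layover in Eucla → 04:11 UTC.
Add 14 hours and 34 minutes leg 3 → 18:45 UTC.
Add 1 hour 35 minutes layover in Apia → 20:20 UTC.
Add 1 hour and 51 minutes leg 4 → 22:11 UTC.
Yangon is UTC+6:30, so local arrival = 22:11 + 6:30 = 04:41 on Sep 5.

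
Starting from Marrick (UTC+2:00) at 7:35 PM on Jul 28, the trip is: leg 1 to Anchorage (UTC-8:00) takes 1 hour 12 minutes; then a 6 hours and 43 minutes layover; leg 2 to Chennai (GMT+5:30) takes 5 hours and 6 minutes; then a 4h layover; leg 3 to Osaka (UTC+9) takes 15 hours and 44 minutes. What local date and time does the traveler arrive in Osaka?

11:20 AM on July 30

Convert departure to UTC: 7:35 PM − 2:00 = 5:35 PM UTC on Jul 28.
Add 1 hour and 12 minutes leg 1 → 6:47 PM UTC.
Add 6 hours 43 minutes layover in Anchorage → 1:30 AM UTC (Jul 29).
Add 5 hours and 6 minutes leg 2 → 6:36 AM UTC.
Add 4 hours layover in Chennai → 10:36 AM UTC.
Add 15 hours and 44 minutes leg 3 → 2:20 AM UTC (Jul 30).
Osaka is UTC+9:00, so local arrival = 2:20 AM + 9:00 = 11:20 AM on Jul 30.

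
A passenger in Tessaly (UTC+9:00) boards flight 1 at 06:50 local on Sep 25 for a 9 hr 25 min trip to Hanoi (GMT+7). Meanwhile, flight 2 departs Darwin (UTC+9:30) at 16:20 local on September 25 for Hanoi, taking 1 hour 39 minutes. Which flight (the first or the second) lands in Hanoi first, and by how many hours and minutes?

Flight 1 in UTC: 06:50 − 9:00 = 21:50 on Sep 24.
+9 hours 25 minutes → arrive 07:15 UTC on Sep 25.
Flight 2 in UTC: 16:20 − 9:30 = 06:50 on Sep 25.
+1 hour 39 minutes → arrive 08:29 UTC on Sep 25.
Flight 1 lands earlier by 1 hour 14 minutes.

the first, by 1 hour 14 minutes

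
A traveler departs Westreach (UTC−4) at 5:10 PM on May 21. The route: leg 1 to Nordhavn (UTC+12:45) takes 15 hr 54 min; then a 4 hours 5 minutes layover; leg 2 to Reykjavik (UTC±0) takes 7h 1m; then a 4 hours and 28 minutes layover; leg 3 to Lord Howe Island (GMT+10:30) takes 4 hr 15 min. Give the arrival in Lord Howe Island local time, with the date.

7:23 PM on May 23

Convert departure to UTC: 5:10 PM + 4:00 = 9:10 PM UTC on May 21.
Add 15 hours 54 minutes leg 1 → 1:04 PM UTC (May 22).
Add 4 hours 5 minutes layover in Nordhavn → 5:09 PM UTC.
Add 7 hours 1 minute leg 2 → 12:10 AM UTC (May 23).
Add 4 hours 28 minutes layover in Reykjavik → 4:38 AM UTC.
Add 4 hours and 15 minutes leg 3 → 8:53 AM UTC.
Lord Howe Island is UTC+10:30, so local arrival = 8:53 AM + 10:30 = 7:23 PM on May 23.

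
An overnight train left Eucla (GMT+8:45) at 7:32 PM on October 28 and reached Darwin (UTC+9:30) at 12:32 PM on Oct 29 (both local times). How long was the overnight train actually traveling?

16 hours 15 minutes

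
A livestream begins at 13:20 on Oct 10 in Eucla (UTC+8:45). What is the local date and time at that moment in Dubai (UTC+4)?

Dubai is 4:45 behind Eucla.
Shift by the zone difference: 13:20 − 4:45 = 08:35 on Oct 10 in Dubai.

08:35 on October 10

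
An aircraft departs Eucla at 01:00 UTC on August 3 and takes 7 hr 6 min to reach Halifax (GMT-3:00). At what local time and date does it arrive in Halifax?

05:06 on Aug 3

Departure is given in UTC: 01:00 on Aug 3.
Add 7 hours and 6 minutes → 08:06 UTC.
Halifax is UTC−3:00: 08:06 − 3:00 = 05:06 on Aug 3.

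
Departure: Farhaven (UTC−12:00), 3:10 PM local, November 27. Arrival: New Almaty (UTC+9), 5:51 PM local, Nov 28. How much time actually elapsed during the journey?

5 hours 41 minutes

Departure in UTC: 3:10 PM + 12:00 = 3:10 AM on Nov 28.
Arrival in UTC: 5:51 PM − 9:00 = 8:51 AM on Nov 28.
Elapsed = 8:51 AM − 3:10 AM = 5 hours 41 minutes.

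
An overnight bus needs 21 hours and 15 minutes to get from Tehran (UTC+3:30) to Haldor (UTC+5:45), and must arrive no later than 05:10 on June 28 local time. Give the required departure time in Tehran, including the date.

05:40 on June 27

Target arrival in UTC: 05:10 − 5:45 = 23:25 on Jun 27.
Subtract 21 hours and 15 minutes → departure 02:10 UTC on Jun 27.
Tehran is UTC+3:30: 02:10 + 3:30 = 05:40 on Jun 27.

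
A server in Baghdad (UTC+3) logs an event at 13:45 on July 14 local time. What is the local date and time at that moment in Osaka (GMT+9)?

19:45 on July 14

Osaka is 6:00 ahead of Baghdad.
Shift by the zone difference: 13:45 + 6:00 = 19:45 on Jul 14 in Osaka.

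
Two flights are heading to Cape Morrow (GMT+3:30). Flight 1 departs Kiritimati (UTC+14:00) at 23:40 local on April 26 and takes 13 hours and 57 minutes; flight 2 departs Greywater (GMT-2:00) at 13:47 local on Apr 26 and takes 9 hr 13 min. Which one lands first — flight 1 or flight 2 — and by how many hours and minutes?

the first, by 1 hour 23 minutes

Flight 1 in UTC: 23:40 − 14:00 = 09:40 on Apr 26.
+13 hours and 57 minutes → arrive 23:37 UTC on Apr 26.
Flight 2 in UTC: 13:47 + 2:00 = 15:47 on Apr 26.
+9 hours 13 minutes → arrive 01:00 UTC on Apr 27.
Flight 1 lands earlier by 1 hour 23 minutes.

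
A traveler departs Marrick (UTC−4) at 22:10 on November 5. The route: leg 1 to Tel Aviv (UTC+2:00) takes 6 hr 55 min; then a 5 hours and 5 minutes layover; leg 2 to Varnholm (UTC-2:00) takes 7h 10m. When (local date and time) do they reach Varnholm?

Convert departure to UTC: 22:10 + 4:00 = 02:10 UTC on Nov 6.
Add 6 hours and 55 minutes leg 1 → 09:05 UTC.
Add 5 hours 5 minutes layover in Tel Aviv → 14:10 UTC.
Add 7 hours 10 minutes leg 2 → 21:20 UTC.
Varnholm is UTC−2:00, so local arrival = 21:20 − 2:00 = 19:20 on Nov 6.

19:20 on November 6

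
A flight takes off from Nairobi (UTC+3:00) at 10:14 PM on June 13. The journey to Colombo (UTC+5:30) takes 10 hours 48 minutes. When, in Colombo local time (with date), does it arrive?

11:32 AM on Jun 14

Convert departure to UTC: 10:14 PM − 3:00 = 7:14 PM UTC on Jun 13.
Add 10 hours 48 minutes travel time → 6:02 AM UTC (Jun 14).
Colombo is UTC+5:30, so local arrival = 6:02 AM + 5:30 = 11:32 AM on Jun 14.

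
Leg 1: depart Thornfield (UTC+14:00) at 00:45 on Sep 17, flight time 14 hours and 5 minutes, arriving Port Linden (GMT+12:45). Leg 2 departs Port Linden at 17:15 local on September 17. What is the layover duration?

3 hours 40 minutes

Convert departure to UTC: 00:45 − 14:00 = 10:45 UTC on Sep 16.
Add 14 hours 5 minutes flight time → 00:50 UTC (Sep 17).
Port Linden is UTC+12:45, so local arrival = 00:50 + 12:45 = 13:35 on Sep 17.
Layover = 17:15 − 13:35 = 3 hours 40 minutes.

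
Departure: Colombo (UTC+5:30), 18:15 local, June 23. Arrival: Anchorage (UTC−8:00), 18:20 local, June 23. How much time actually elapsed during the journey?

13 hours 35 minutes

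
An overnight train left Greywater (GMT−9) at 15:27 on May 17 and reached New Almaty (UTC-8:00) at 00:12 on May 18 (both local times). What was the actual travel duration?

New Almaty is 1:00 ahead of Greywater.
Clock-face elapsed time (ignoring zones) is 8 hours 45 minutes.
Actual elapsed = 8 hours 45 minutes − 1:00 = 7 hours 45 minutes.

7 hours 45 minutes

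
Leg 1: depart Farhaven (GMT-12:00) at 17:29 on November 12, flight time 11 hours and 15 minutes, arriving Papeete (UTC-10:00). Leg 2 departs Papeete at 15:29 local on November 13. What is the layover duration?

Convert departure to UTC: 17:29 + 12:00 = 05:29 UTC on Nov 13.
Add 11 hours and 15 minutes flight time → 16:44 UTC.
Papeete is UTC−10:00, so local arrival = 16:44 − 10:00 = 06:44 on Nov 13.
Layover = 15:29 − 06:44 = 8 hours 45 minutes.

8 hours 45 minutes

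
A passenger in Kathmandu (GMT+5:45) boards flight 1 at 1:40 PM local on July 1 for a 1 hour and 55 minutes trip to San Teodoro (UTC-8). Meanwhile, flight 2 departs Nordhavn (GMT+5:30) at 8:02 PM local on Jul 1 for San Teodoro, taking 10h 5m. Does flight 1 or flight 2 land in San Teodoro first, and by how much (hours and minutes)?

Flight 1 in UTC: 1:40 PM − 5:45 = 7:55 AM on Jul 1.
+1 hour and 55 minutes → arrive 9:50 AM UTC on Jul 1.
Flight 2 in UTC: 8:02 PM − 5:30 = 2:32 PM on Jul 1.
+10 hours 5 minutes → arrive 12:37 AM UTC on Jul 2.
Flight 1 lands earlier by 14 hours 47 minutes.

the first, by 14 hours 47 minutes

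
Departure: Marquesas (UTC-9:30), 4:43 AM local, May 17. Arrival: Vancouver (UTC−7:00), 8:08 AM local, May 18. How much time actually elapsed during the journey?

24 hours 55 minutes

Vancouver is 2:30 ahead of Marquesas.
Clock-face elapsed time (ignoring zones) is 27 hours 25 minutes.
Actual elapsed = 27 hours 25 minutes − 2:30 = 24 hours 55 minutes.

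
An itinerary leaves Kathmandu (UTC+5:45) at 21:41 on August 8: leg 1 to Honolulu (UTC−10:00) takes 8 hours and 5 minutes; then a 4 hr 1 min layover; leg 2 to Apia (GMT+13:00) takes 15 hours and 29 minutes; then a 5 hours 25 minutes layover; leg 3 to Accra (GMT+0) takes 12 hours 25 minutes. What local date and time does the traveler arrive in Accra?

Convert departure to UTC: 21:41 − 5:45 = 15:56 UTC on Aug 8.
Add 8 hours 5 minutes leg 1 → 00:01 UTC (Aug 9).
Add 4 hours 1 minute layover in Honolulu → 04:02 UTC.
Add 15 hours 29 minutes leg 2 → 19:31 UTC.
Add 5 hours 25 minutes layover in Apia → 00:56 UTC (Aug 10).
Add 12 hours and 25 minutes leg 3 → 13:21 UTC.
Accra is UTC+0, so local arrival is the same: 13:21 on Aug 10.

13:21 on August 10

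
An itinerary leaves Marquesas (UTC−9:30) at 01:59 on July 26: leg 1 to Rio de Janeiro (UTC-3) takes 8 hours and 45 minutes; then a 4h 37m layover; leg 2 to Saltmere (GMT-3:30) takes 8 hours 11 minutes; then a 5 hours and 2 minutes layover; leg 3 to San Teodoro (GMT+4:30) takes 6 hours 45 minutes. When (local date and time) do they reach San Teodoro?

01:19 on July 28

Convert departure to UTC: 01:59 + 9:30 = 11:29 UTC on Jul 26.
Add 8 hours 45 minutes leg 1 → 20:14 UTC.
Add 4 hours 37 minutes layover in Rio de Janeiro → 00:51 UTC (Jul 27).
Add 8 hours 11 minutes leg 2 → 09:02 UTC.
Add 5 hours 2 minutes layover in Saltmere → 14:04 UTC.
Add 6 hours and 45 minutes leg 3 → 20:49 UTC.
San Teodoro is UTC+4:30, so local arrival = 20:49 + 4:30 = 01:19 on Jul 28.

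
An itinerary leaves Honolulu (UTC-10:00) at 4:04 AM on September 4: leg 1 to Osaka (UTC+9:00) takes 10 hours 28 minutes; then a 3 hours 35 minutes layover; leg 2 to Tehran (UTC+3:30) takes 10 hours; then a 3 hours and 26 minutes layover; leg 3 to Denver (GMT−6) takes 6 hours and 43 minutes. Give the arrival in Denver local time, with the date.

6:16 PM on September 5

Convert departure to UTC: 4:04 AM + 10:00 = 2:04 PM UTC on Sep 4.
Add 10 hours 28 minutes leg 1 → 12:32 AM UTC (Sep 5).
Add 3 hours and 35 minutes layover in Osaka → 4:07 AM UTC.
Add 10 hours leg 2 → 2:07 PM UTC.
Add 3 hours 26 minutes layover in Tehran → 5:33 PM UTC.
Add 6 hours and 43 minutes leg 3 → 12:16 AM UTC (Sep 6).
Denver is UTC−6:00, so local arrival = 12:16 AM − 6:00 = 6:16 PM on Sep 5.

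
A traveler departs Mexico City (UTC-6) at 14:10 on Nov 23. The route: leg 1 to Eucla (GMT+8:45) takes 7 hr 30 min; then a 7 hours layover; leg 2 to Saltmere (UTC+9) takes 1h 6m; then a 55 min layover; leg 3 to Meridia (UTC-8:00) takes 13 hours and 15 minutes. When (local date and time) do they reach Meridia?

Convert departure to UTC: 14:10 + 6:00 = 20:10 UTC on Nov 23.
Add 7 hours 30 minutes leg 1 → 03:40 UTC (Nov 24).
Add 7 hours layover in Eucla → 10:40 UTC.
Add 1 hour and 6 minutes leg 2 → 11:46 UTC.
Add 55 minutes layover in Saltmere → 12:41 UTC.
Add 13 hours 15 minutes leg 3 → 01:56 UTC (Nov 25).
Meridia is UTC−8:00, so local arrival = 01:56 − 8:00 = 17:56 on Nov 24.

17:56 on Nov 24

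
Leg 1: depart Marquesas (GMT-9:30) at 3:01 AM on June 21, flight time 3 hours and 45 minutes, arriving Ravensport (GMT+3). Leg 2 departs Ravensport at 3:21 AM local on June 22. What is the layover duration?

Convert departure to UTC: 3:01 AM + 9:30 = 12:31 PM UTC on Jun 21.
Add 3 hours and 45 minutes flight time → 4:16 PM UTC.
Ravensport is UTC+3:00, so local arrival = 4:16 PM + 3:00 = 7:16 PM on Jun 21.
Layover = 3:21 AM − 7:16 PM (+1 day) = 8 hours 5 minutes.

8 hours 5 minutes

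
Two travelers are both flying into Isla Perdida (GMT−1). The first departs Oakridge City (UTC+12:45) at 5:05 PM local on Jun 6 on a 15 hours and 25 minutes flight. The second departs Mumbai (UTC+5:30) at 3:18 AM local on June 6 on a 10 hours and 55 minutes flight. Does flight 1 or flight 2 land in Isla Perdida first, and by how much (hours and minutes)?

the second, by 11 hours 2 minutes

Flight 1 in UTC: 5:05 PM − 12:45 = 4:20 AM on Jun 6.
+15 hours and 25 minutes → arrive 7:45 PM UTC on Jun 6.
Flight 2 in UTC: 3:18 AM − 5:30 = 9:48 PM on Jun 5.
+10 hours and 55 minutes → arrive 8:43 AM UTC on Jun 6.
Flight 2 lands earlier by 11 hours 2 minutes.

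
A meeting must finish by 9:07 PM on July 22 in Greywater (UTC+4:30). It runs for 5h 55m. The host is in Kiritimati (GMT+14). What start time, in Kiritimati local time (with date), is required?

12:42 AM on July 23

Target end time in UTC: 9:07 PM − 4:30 = 4:37 PM on Jul 22.
Subtract 5 hours 55 minutes → start 10:42 AM UTC on Jul 22.
Kiritimati is UTC+14:00: 10:42 AM + 14:00 = 12:42 AM on Jul 23.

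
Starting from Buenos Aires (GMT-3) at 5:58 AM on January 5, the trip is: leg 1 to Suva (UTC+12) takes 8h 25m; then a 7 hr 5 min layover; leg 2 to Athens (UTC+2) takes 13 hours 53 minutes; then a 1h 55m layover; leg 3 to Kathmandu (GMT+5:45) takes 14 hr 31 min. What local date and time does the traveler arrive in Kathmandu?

12:32 PM on January 7

Convert departure to UTC: 5:58 AM + 3:00 = 8:58 AM UTC on Jan 5.
Add 8 hours and 25 minutes leg 1 → 5:23 PM UTC.
Add 7 hours 5 minutes layover in Suva → 12:28 AM UTC (Jan 6).
Add 13 hours 53 minutes leg 2 → 2:21 PM UTC.
Add 1 hour and 55 minutes layover in Athens → 4:16 PM UTC.
Add 14 hours and 31 minutes leg 3 → 6:47 AM UTC (Jan 7).
Kathmandu is UTC+5:45, so local arrival = 6:47 AM + 5:45 = 12:32 PM on Jan 7.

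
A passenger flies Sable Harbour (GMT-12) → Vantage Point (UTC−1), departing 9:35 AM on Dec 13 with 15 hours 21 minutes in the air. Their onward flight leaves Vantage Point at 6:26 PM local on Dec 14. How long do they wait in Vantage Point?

Convert departure to UTC: 9:35 AM + 12:00 = 9:35 PM UTC on Dec 13.
Add 15 hours and 21 minutes flight time → 12:56 PM UTC (Dec 14).
Vantage Point is UTC−1:00, so local arrival = 12:56 PM − 1:00 = 11:56 AM on Dec 14.
Layover = 6:26 PM − 11:56 AM = 6 hours 30 minutes.

6 hours 30 minutes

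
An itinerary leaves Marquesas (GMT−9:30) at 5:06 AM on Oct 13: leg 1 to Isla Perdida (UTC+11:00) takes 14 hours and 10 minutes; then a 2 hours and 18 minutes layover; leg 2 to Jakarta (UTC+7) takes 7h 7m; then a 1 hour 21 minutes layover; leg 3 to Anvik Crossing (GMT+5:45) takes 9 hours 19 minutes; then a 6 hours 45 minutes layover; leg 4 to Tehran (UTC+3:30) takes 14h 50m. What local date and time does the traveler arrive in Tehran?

1:56 AM on Oct 16

Convert departure to UTC: 5:06 AM + 9:30 = 2:36 PM UTC on Oct 13.
Add 14 hours 10 minutes leg 1 → 4:46 AM UTC (Oct 14).
Add 2 hours 18 minutes layover in Isla Perdida → 7:04 AM UTC.
Add 7 hours 7 minutes leg 2 → 2:11 PM UTC.
Add 1 hour and 21 minutes layover in Jakarta → 3:32 PM UTC.
Add 9 hours 19 minutes leg 3 → 12:51 AM UTC (Oct 15).
Add 6 hours 45 minutes layover in Anvik Crossing → 7:36 AM UTC.
Add 14 hours and 50 minutes leg 4 → 10:26 PM UTC.
Tehran is UTC+3:30, so local arrival = 10:26 PM + 3:30 = 1:56 AM on Oct 16.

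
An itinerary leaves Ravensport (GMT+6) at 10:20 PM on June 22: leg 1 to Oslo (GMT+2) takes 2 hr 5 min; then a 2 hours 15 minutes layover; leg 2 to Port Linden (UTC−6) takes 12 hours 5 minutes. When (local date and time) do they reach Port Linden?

Convert departure to UTC: 10:20 PM − 6:00 = 4:20 PM UTC on Jun 22.
Add 2 hours and 5 minutes leg 1 → 6:25 PM UTC.
Add 2 hours and 15 minutes layover in Oslo → 8:40 PM UTC.
Add 12 hours 5 minutes leg 2 → 8:45 AM UTC (Jun 23).
Port Linden is UTC−6:00, so local arrival = 8:45 AM − 6:00 = 2:45 AM on Jun 23.

2:45 AM on June 23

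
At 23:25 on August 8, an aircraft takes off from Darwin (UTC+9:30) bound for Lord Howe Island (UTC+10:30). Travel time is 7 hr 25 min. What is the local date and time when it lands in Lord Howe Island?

Convert departure to UTC: 23:25 − 9:30 = 13:55 UTC on Aug 8.
Add 7 hours and 25 minutes travel time → 21:20 UTC.
Lord Howe Island is UTC+10:30, so local arrival = 21:20 + 10:30 = 07:50 on Aug 9.

07:50 on August 9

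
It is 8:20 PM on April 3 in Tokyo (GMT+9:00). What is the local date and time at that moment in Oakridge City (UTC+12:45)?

12:05 AM on Apr 4

Oakridge City is 3:45 ahead of Tokyo.
Shift by the zone difference: 8:20 PM + 3:45 = 12:05 AM on Apr 4 in Oakridge City.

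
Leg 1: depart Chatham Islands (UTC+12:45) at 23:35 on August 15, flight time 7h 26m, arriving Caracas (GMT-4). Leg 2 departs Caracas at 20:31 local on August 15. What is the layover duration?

Convert departure to UTC: 23:35 − 12:45 = 10:50 UTC on Aug 15.
Add 7 hours and 26 minutes flight time → 18:16 UTC.
Caracas is UTC−4:00, so local arrival = 18:16 − 4:00 = 14:16 on Aug 15.
Layover = 20:31 − 14:16 = 6 hours 15 minutes.

6 hours 15 minutes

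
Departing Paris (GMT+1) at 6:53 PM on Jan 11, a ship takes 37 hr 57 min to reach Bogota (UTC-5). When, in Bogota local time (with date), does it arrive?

Convert departure to UTC: 6:53 PM − 1:00 = 5:53 PM UTC on Jan 11.
Add 37 hours and 57 minutes travel time → 7:50 AM UTC (Jan 13).
Bogota is UTC−5:00, so local arrival = 7:50 AM − 5:00 = 2:50 AM on Jan 13.

2:50 AM on January 13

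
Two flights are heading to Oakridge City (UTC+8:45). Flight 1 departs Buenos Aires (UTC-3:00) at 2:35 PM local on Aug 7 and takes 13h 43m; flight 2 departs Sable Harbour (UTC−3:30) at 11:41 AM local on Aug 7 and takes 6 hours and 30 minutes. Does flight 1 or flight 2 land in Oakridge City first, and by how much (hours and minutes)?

the second, by 9 hours 37 minutes

Flight 1 in UTC: 2:35 PM + 3:00 = 5:35 PM on Aug 7.
+13 hours and 43 minutes → arrive 7:18 AM UTC on Aug 8.
Flight 2 in UTC: 11:41 AM + 3:30 = 3:11 PM on Aug 7.
+6 hours and 30 minutes → arrive 9:41 PM UTC on Aug 7.
Flight 2 lands earlier by 9 hours 37 minutes.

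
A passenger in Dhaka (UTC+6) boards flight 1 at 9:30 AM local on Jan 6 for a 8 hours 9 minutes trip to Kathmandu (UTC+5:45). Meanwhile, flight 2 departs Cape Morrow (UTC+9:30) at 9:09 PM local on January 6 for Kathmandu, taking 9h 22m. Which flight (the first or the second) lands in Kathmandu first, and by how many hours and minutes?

the first, by 9 hours 22 minutes

Flight 1 in UTC: 9:30 AM − 6:00 = 3:30 AM on Jan 6.
+8 hours 9 minutes → arrive 11:39 AM UTC on Jan 6.
Flight 2 in UTC: 9:09 PM − 9:30 = 11:39 AM on Jan 6.
+9 hours and 22 minutes → arrive 9:01 PM UTC on Jan 6.
Flight 1 lands earlier by 9 hours 22 minutes.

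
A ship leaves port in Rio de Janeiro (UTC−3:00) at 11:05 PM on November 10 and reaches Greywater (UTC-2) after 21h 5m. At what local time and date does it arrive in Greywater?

9:10 PM on November 11

Convert departure to UTC: 11:05 PM + 3:00 = 2:05 AM UTC on Nov 11.
Add 21 hours 5 minutes travel time → 11:10 PM UTC.
Greywater is UTC−2:00, so local arrival = 11:10 PM − 2:00 = 9:10 PM on Nov 11.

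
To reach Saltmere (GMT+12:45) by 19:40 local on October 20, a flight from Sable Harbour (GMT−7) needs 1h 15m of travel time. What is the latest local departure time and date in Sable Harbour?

22:40 on Oct 19

Target arrival in UTC: 19:40 − 12:45 = 06:55 on Oct 20.
Subtract 1 hour 15 minutes → departure 05:40 UTC on Oct 20.
Sable Harbour is UTC−7:00: 05:40 − 7:00 = 22:40 on Oct 19.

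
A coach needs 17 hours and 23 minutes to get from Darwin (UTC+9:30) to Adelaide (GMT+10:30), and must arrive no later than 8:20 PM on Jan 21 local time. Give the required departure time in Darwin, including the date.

1:57 AM on January 21

Target arrival in UTC: 8:20 PM − 10:30 = 9:50 AM on Jan 21.
Subtract 17 hours 23 minutes → departure 4:27 PM UTC on Jan 20.
Darwin is UTC+9:30: 4:27 PM + 9:30 = 1:57 AM on Jan 21.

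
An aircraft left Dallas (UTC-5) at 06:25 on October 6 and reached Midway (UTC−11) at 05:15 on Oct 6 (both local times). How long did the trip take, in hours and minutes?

4 hours 50 minutes

Departure in UTC: 06:25 + 5:00 = 11:25 on Oct 6.
Arrival in UTC: 05:15 + 11:00 = 16:15 on Oct 6.
Elapsed = 16:15 − 11:25 = 4 hours 50 minutes.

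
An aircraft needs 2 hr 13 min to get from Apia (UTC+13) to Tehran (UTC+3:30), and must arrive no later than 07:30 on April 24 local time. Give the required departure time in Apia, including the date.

Target arrival in UTC: 07:30 − 3:30 = 04:00 on Apr 24.
Subtract 2 hours 13 minutes → departure 01:47 UTC on Apr 24.
Apia is UTC+13:00: 01:47 + 13:00 = 14:47 on Apr 24.

14:47 on April 24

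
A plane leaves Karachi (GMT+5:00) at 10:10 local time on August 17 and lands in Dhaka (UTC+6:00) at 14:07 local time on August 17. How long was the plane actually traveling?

2 hours 57 minutes

Departure in UTC: 10:10 − 5:00 = 05:10 on Aug 17.
Arrival in UTC: 14:07 − 6:00 = 08:07 on Aug 17.
Elapsed = 08:07 − 05:10 = 2 hours 57 minutes.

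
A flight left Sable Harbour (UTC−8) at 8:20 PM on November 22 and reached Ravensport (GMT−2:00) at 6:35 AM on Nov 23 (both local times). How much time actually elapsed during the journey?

4 hours 15 minutes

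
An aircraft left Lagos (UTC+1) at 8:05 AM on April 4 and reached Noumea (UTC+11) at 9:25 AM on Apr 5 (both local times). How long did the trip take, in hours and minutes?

Noumea is 10:00 ahead of Lagos.
Clock-face elapsed time (ignoring zones) is 25 hours 20 minutes.
Actual elapsed = 25 hours 20 minutes − 10:00 = 15 hours 20 minutes.

15 hours 20 minutes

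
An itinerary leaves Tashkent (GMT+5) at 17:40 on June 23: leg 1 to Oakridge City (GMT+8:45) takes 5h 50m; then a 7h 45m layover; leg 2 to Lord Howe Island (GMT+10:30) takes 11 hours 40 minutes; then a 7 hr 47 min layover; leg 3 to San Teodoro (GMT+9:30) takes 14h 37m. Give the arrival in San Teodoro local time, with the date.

Convert departure to UTC: 17:40 − 5:00 = 12:40 UTC on Jun 23.
Add 5 hours 50 minutes leg 1 → 18:30 UTC.
Add 7 hours and 45 minutes layover in Oakridge City → 02:15 UTC (Jun 24).
Add 11 hours and 40 minutes leg 2 → 13:55 UTC.
Add 7 hours and 47 minutes layover in Lord Howe Island → 21:42 UTC.
Add 14 hours and 37 minutes leg 3 → 12:19 UTC (Jun 25).
San Teodoro is UTC+9:30, so local arrival = 12:19 + 9:30 = 21:49 on Jun 25.

21:49 on June 25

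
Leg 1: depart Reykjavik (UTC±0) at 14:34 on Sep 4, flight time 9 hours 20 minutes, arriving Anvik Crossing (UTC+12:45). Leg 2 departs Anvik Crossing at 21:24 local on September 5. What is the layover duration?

8 hours 45 minutes

Reykjavik is at UTC+0, so departure is already 14:34 UTC on Sep 4.
Add 9 hours 20 minutes flight time → 23:54 UTC.
Anvik Crossing is UTC+12:45, so local arrival = 23:54 + 12:45 = 12:39 on Sep 5.
Layover = 21:24 − 12:39 = 8 hours 45 minutes.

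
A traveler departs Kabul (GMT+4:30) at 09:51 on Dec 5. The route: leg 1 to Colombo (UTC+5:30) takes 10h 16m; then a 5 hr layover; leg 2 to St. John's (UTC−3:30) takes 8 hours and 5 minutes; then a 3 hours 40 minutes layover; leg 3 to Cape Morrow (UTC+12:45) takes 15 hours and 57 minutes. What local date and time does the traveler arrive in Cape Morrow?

13:04 on December 7

Convert departure to UTC: 09:51 − 4:30 = 05:21 UTC on Dec 5.
Add 10 hours 16 minutes leg 1 → 15:37 UTC.
Add 5 hours layover in Colombo → 20:37 UTC.
Add 8 hours 5 minutes leg 2 → 04:42 UTC (Dec 6).
Add 3 hours and 40 minutes layover in St. John's → 08:22 UTC.
Add 15 hours and 57 minutes leg 3 → 00:19 UTC (Dec 7).
Cape Morrow is UTC+12:45, so local arrival = 00:19 + 12:45 = 13:04 on Dec 7.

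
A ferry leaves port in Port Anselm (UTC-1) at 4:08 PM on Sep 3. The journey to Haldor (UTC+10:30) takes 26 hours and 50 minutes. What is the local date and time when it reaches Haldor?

6:28 AM on Sep 5

Convert departure to UTC: 4:08 PM + 1:00 = 5:08 PM UTC on Sep 3.
Add 26 hours 50 minutes travel time → 7:58 PM UTC (Sep 4).
Haldor is UTC+10:30, so local arrival = 7:58 PM + 10:30 = 6:28 AM on Sep 5.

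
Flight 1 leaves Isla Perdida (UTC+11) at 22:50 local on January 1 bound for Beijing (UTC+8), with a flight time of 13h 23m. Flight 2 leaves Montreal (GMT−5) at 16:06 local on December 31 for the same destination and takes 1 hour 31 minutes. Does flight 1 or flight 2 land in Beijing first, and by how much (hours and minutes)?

the second, by 26 hours 36 minutes

Flight 1 in UTC: 22:50 − 11:00 = 11:50 on Jan 1.
+13 hours 23 minutes → arrive 01:13 UTC on Jan 2.
Flight 2 in UTC: 16:06 + 5:00 = 21:06 on Dec 31.
+1 hour and 31 minutes → arrive 22:37 UTC on Dec 31.
Flight 2 lands earlier by 26 hours 36 minutes.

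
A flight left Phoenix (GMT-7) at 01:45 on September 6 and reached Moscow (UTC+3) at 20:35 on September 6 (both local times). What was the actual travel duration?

8 hours 50 minutes

Moscow is 10:00 ahead of Phoenix.
Clock-face elapsed time (ignoring zones) is 18 hours 50 minutes.
Actual elapsed = 18 hours 50 minutes − 10:00 = 8 hours 50 minutes.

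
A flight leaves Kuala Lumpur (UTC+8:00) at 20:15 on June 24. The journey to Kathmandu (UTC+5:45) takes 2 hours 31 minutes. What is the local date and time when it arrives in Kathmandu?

Convert departure to UTC: 20:15 − 8:00 = 12:15 UTC on Jun 24.
Add 2 hours and 31 minutes travel time → 14:46 UTC.
Kathmandu is UTC+5:45, so local arrival = 14:46 + 5:45 = 20:31 on Jun 24.

20:31 on June 24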